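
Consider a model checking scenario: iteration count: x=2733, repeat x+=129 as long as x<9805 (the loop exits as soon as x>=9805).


Step 1: x goes from 2733 toward 9805 by 129; the body runs while x<9805, so iterations = ceil((bound-start)/step)
Step 2: Distance=7072
Step 3: ceil(7072/129)=55

55


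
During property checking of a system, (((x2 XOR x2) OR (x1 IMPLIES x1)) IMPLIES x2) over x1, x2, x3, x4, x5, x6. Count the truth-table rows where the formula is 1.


Formula: (((x2 XOR x2) OR (x1 IMPLIES x1)) IMPLIES x2) over 6 vars (64 rows)
Evaluate each row (x1, x2, x3, x4, x5, x6 as bits, MSB first):
  row 0 [000000]: (((0 XOR 0) OR (0 IMPLIES 0)) IMPLIES 0) -> 0
  row 1 [000001]: (((0 XOR 0) OR (0 IMPLIES 0)) IMPLIES 0) -> 0
  row 2 [000010]: (((0 XOR 0) OR (0 IMPLIES 0)) IMPLIES 0) -> 0
  row 3 [000011]: (((0 XOR 0) OR (0 IMPLIES 0)) IMPLIES 0) -> 0
  row 4 [000100]: (((0 XOR 0) OR (0 IMPLIES 0)) IMPLIES 0) -> 0
  (every remaining row is evaluated the same way; all 64 results are listed next)
Full result column, 8 rows per line (x1,x2,x3 fixed per line; x4,x5,x6 runs 000..111 left to right):
  rows 0-7 [x1,x2,x3=000]: 00000000  (ones: 0)
  rows 8-15 [x1,x2,x3=001]: 00000000  (ones: 0)
  rows 16-23 [x1,x2,x3=010]: 11111111  (ones: 8)
  rows 24-31 [x1,x2,x3=011]: 11111111  (ones: 8)
  rows 32-39 [x1,x2,x3=100]: 00000000  (ones: 0)
  rows 40-47 [x1,x2,x3=101]: 00000000  (ones: 0)
  rows 48-55 [x1,x2,x3=110]: 11111111  (ones: 8)
  rows 56-63 [x1,x2,x3=111]: 11111111  (ones: 8)
Count of 1-rows = 0+0+8+8+0+0+8+8 = 32

32


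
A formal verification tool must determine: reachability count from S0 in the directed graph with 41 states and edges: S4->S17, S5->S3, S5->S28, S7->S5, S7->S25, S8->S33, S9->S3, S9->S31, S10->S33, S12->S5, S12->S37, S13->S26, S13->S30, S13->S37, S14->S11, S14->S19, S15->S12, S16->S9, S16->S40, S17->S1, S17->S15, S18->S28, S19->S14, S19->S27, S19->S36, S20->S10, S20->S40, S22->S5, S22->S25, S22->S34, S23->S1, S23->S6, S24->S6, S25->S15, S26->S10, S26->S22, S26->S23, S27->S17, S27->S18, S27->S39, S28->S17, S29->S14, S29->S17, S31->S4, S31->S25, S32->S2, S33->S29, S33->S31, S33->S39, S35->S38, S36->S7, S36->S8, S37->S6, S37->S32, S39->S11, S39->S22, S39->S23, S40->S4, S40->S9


BFS from S0:
  layer 0: {S0}
Reachable set: {S0}
Count = 1

1


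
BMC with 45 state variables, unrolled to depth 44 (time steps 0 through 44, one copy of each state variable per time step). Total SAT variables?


BMC unrolls to depth k, creating one copy of each state var for steps 0..k.
Step count = 44 + 1 = 45 (steps 0 through 44)
Vars per step = 45
Total = 45 * 45 = 2025

2025


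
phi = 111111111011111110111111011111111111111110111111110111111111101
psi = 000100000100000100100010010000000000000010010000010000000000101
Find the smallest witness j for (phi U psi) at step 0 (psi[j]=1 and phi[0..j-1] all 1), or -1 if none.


(phi U psi) at 0: need smallest j with psi[j]=1 and phi[i]=1 for all i in [0,j).
Scan from step 0:
  step 0: phi=1, psi=0 -> continue
  step 1: phi=1, psi=0 -> continue
  step 2: phi=1, psi=0 -> continue
  step 3: psi=1 and phi held for [0,3) -> witness found
Witness step = 3

3


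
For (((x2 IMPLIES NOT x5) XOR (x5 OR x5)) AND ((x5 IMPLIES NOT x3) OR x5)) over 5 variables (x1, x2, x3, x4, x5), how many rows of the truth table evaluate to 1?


Formula: (((x2 IMPLIES NOT x5) XOR (x5 OR x5)) AND ((x5 IMPLIES NOT x3) OR x5)) over 5 vars (32 rows)
Evaluate each row (x1, x2, x3, x4, x5 as bits, MSB first):
  row 0 [00000]: (((0 IMPLIES NOT 0) XOR (0 OR 0)) AND ((0 IMPLIES NOT 0) OR 0)) -> 1
  row 1 [00001]: (((0 IMPLIES NOT 1) XOR (1 OR 1)) AND ((1 IMPLIES NOT 0) OR 1)) -> 0
  row 2 [00010]: (((0 IMPLIES NOT 0) XOR (0 OR 0)) AND ((0 IMPLIES NOT 0) OR 0)) -> 1
  row 3 [00011]: (((0 IMPLIES NOT 1) XOR (1 OR 1)) AND ((1 IMPLIES NOT 0) OR 1)) -> 0
  row 4 [00100]: (((0 IMPLIES NOT 0) XOR (0 OR 0)) AND ((0 IMPLIES NOT 1) OR 0)) -> 1
  row 5 [00101]: (((0 IMPLIES NOT 1) XOR (1 OR 1)) AND ((1 IMPLIES NOT 1) OR 1)) -> 0
  row 6 [00110]: (((0 IMPLIES NOT 0) XOR (0 OR 0)) AND ((0 IMPLIES NOT 1) OR 0)) -> 1
  row 7 [00111]: (((0 IMPLIES NOT 1) XOR (1 OR 1)) AND ((1 IMPLIES NOT 1) OR 1)) -> 0
  row 8 [01000]: (((1 IMPLIES NOT 0) XOR (0 OR 0)) AND ((0 IMPLIES NOT 0) OR 0)) -> 1
  row 9 [01001]: (((1 IMPLIES NOT 1) XOR (1 OR 1)) AND ((1 IMPLIES NOT 0) OR 1)) -> 1
  row 10 [01010]: (((1 IMPLIES NOT 0) XOR (0 OR 0)) AND ((0 IMPLIES NOT 0) OR 0)) -> 1
  row 11 [01011]: (((1 IMPLIES NOT 1) XOR (1 OR 1)) AND ((1 IMPLIES NOT 0) OR 1)) -> 1
  row 12 [01100]: (((1 IMPLIES NOT 0) XOR (0 OR 0)) AND ((0 IMPLIES NOT 1) OR 0)) -> 1
  row 13 [01101]: (((1 IMPLIES NOT 1) XOR (1 OR 1)) AND ((1 IMPLIES NOT 1) OR 1)) -> 1
  row 14 [01110]: (((1 IMPLIES NOT 0) XOR (0 OR 0)) AND ((0 IMPLIES NOT 1) OR 0)) -> 1
  row 15 [01111]: (((1 IMPLIES NOT 1) XOR (1 OR 1)) AND ((1 IMPLIES NOT 1) OR 1)) -> 1
  row 16 [10000]: (((0 IMPLIES NOT 0) XOR (0 OR 0)) AND ((0 IMPLIES NOT 0) OR 0)) -> 1
  row 17 [10001]: (((0 IMPLIES NOT 1) XOR (1 OR 1)) AND ((1 IMPLIES NOT 0) OR 1)) -> 0
  row 18 [10010]: (((0 IMPLIES NOT 0) XOR (0 OR 0)) AND ((0 IMPLIES NOT 0) OR 0)) -> 1
  row 19 [10011]: (((0 IMPLIES NOT 1) XOR (1 OR 1)) AND ((1 IMPLIES NOT 0) OR 1)) -> 0
  row 20 [10100]: (((0 IMPLIES NOT 0) XOR (0 OR 0)) AND ((0 IMPLIES NOT 1) OR 0)) -> 1
  row 21 [10101]: (((0 IMPLIES NOT 1) XOR (1 OR 1)) AND ((1 IMPLIES NOT 1) OR 1)) -> 0
  row 22 [10110]: (((0 IMPLIES NOT 0) XOR (0 OR 0)) AND ((0 IMPLIES NOT 1) OR 0)) -> 1
  row 23 [10111]: (((0 IMPLIES NOT 1) XOR (1 OR 1)) AND ((1 IMPLIES NOT 1) OR 1)) -> 0
  row 24 [11000]: (((1 IMPLIES NOT 0) XOR (0 OR 0)) AND ((0 IMPLIES NOT 0) OR 0)) -> 1
  row 25 [11001]: (((1 IMPLIES NOT 1) XOR (1 OR 1)) AND ((1 IMPLIES NOT 0) OR 1)) -> 1
  row 26 [11010]: (((1 IMPLIES NOT 0) XOR (0 OR 0)) AND ((0 IMPLIES NOT 0) OR 0)) -> 1
  row 27 [11011]: (((1 IMPLIES NOT 1) XOR (1 OR 1)) AND ((1 IMPLIES NOT 0) OR 1)) -> 1
  row 28 [11100]: (((1 IMPLIES NOT 0) XOR (0 OR 0)) AND ((0 IMPLIES NOT 1) OR 0)) -> 1
  row 29 [11101]: (((1 IMPLIES NOT 1) XOR (1 OR 1)) AND ((1 IMPLIES NOT 1) OR 1)) -> 1
  row 30 [11110]: (((1 IMPLIES NOT 0) XOR (0 OR 0)) AND ((0 IMPLIES NOT 1) OR 0)) -> 1
  row 31 [11111]: (((1 IMPLIES NOT 1) XOR (1 OR 1)) AND ((1 IMPLIES NOT 1) OR 1)) -> 1
Full result column, 8 rows per line (x1,x2 fixed per line; x3,x4,x5 runs 000..111 left to right):
  rows 0-7 [x1,x2=00]: 10101010  (ones: 4)
  rows 8-15 [x1,x2=01]: 11111111  (ones: 8)
  rows 16-23 [x1,x2=10]: 10101010  (ones: 4)
  rows 24-31 [x1,x2=11]: 11111111  (ones: 8)
Count of 1-rows = 4+8+4+8 = 24

24


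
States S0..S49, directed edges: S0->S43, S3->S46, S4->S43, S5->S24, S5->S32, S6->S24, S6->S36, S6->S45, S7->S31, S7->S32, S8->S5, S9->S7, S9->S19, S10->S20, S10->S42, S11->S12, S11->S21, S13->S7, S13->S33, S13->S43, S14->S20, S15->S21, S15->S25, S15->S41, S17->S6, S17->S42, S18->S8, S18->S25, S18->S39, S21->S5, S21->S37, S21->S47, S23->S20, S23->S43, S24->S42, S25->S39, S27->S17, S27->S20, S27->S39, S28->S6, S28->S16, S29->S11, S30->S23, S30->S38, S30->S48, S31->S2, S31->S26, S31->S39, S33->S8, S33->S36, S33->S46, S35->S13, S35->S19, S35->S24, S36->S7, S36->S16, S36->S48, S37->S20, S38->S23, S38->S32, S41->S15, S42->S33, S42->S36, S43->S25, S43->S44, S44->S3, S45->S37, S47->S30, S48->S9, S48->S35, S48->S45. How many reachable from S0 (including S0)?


BFS from S0:
  layer 0: {S0}
  layer 1: {S43}
  layer 2: {S25, S44}
  layer 3: {S3, S39}
  layer 4: {S46}
Reachable set: {S0, S3, S25, S39, S43, S44, S46}
Count = 7

7


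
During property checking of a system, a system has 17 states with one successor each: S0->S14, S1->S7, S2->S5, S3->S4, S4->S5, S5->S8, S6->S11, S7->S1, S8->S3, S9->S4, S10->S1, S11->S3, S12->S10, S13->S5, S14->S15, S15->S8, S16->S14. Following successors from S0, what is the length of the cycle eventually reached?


Trace from S0 until a state repeats:
  S0 -> S14 -> S15 -> S8 -> S3 -> S4 -> S5 -> S8
S8 first seen at step 3, revisited at step 7.
Cycle length = 7 - 3 = 4

4


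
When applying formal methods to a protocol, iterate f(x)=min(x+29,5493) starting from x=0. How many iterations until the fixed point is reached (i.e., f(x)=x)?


Step 1: x=0, cap=5493, increment=29
Step 2: x grows by 29 each step until capped at 5493; fixed point is x=5493
Step 3: iterations = ceil(5493/29) = 190

190


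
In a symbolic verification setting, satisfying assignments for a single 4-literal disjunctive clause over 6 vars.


Step 1: Total=2^6=64
Step 2: Unsat when all 4 false: 2^2=4
Step 3: Sat=64-4=60

60


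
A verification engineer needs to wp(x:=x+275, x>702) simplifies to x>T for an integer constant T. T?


Formula: wp(x:=E, P) = P[E/x] (substitute E for x in postcondition)
Step 1: Postcondition: x>702
Step 2: Substitute x+275 for x: x+275>702
Step 3: Solve for x: x > 702-275 = 427

427


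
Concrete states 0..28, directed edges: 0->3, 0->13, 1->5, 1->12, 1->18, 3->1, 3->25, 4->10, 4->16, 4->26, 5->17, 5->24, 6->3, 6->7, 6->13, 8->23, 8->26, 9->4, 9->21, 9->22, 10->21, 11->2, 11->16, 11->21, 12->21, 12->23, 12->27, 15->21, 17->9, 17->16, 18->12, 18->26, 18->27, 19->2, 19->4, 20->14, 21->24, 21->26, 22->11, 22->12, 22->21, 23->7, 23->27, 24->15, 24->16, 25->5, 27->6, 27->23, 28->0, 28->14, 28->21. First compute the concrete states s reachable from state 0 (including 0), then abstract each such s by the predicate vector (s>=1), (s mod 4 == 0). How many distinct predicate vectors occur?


BFS from 0:
Concrete reachable: {0, 1, 2, 3, 4, 5, 6, 7, 9, 10, 11, 12, 13, 15, 16, 17, 18, 21, 22, 23, 24, 25, 26, 27}
Abstract via predicates (s>=1), (s mod 4 == 0):
  (0,1) <- {0}
  (1,0) <- {1, 2, 3, 5, 6, 7, 9, 10, 11, 13, 15, 17, 18, 21, 22, 23, 25, 26, 27}
  (1,1) <- {4, 12, 16, 24}
Distinct abstract states = 3

3


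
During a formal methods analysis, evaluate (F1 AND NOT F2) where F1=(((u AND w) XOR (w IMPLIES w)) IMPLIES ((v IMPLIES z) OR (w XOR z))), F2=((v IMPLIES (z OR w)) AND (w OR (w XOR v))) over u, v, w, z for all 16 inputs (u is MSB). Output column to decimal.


F1 = (((u AND w) XOR (w IMPLIES w)) IMPLIES ((v IMPLIES z) OR (w XOR z)))
F2 = ((v IMPLIES (z OR w)) AND (w OR (w XOR v)))
Counterexample to F1=>F2 is where F1=1 and F2=0.
Evaluate each row (bits = u,v,w,z, MSB first):
  row 0 [0000]: F1=1 F2=0 -> F1&~F2 -> 1
  row 1 [0001]: F1=1 F2=0 -> F1&~F2 -> 1
  row 2 [0010]: F1=1 F2=1 -> F1&~F2 -> 0
  row 3 [0011]: F1=1 F2=1 -> F1&~F2 -> 0
  row 4 [0100]: F1=0 F2=0 -> F1&~F2 -> 0
  row 5 [0101]: F1=1 F2=1 -> F1&~F2 -> 0
  row 6 [0110]: F1=1 F2=1 -> F1&~F2 -> 0
  row 7 [0111]: F1=1 F2=1 -> F1&~F2 -> 0
  row 8 [1000]: F1=1 F2=0 -> F1&~F2 -> 1
  row 9 [1001]: F1=1 F2=0 -> F1&~F2 -> 1
  row 10 [1010]: F1=1 F2=1 -> F1&~F2 -> 0
  row 11 [1011]: F1=1 F2=1 -> F1&~F2 -> 0
  row 12 [1100]: F1=0 F2=0 -> F1&~F2 -> 0
  row 13 [1101]: F1=1 F2=1 -> F1&~F2 -> 0
  row 14 [1110]: F1=1 F2=1 -> F1&~F2 -> 0
  row 15 [1111]: F1=1 F2=1 -> F1&~F2 -> 0
Full result column, 4 rows per line (u,v fixed per line; w,z runs 00..11 left to right):
  rows 0-3 [u,v=00]: 1100  = hex C
  rows 4-7 [u,v=01]: 0000  = hex 0
  rows 8-11 [u,v=10]: 1100  = hex C
  rows 12-15 [u,v=11]: 0000  = hex 0
Counterexample vector (row 0 .. row 15) = 1100000011000000
Output column grouped in 4s = 1100 0000 1100 0000 = 0xC0C0
Convert to decimal digit by digit (value = value*16 + digit):
  C -> 12
  12*16 + 0 = 192
  192*16 + 12 (C) = 3084
  3084*16 + 0 = 49344
Decimal = 49344

49344


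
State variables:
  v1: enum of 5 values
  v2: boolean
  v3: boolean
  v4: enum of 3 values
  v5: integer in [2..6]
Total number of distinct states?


State space = product of domain sizes of all variables.
Domain sizes:
  v1 (enum of 5 values): 5
  v2 (boolean): 2
  v3 (boolean): 2
  v4 (enum of 3 values): 3
  v5 (integer in [2..6]): 5
Product = 5 * 2 * 2 * 3 * 5 = 300

300


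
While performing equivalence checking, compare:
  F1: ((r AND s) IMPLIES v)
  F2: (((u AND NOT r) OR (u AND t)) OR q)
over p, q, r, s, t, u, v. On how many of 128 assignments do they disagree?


F1 = ((r AND s) IMPLIES v)
F2 = (((u AND NOT r) OR (u AND t)) OR q)
Evaluate both on each of 128 rows (bits = p,q,r,s,t,u,v):
  row 0 [0000000]: F1=1 F2=0 (differ) -> 1
  row 1 [0000001]: F1=1 F2=0 (differ) -> 1
  row 2 [0000010]: F1=1 F2=1 -> 0
  row 3 [0000011]: F1=1 F2=1 -> 0
  row 4 [0000100]: F1=1 F2=0 (differ) -> 1
  (every remaining row is evaluated the same way; all 128 results are listed next)
Full result column, 8 rows per line (p,q,r,s fixed per line; t,u,v runs 000..111 left to right):
  rows 0-7 [p,q,r,s=0000]: 11001100  (ones: 4)
  rows 8-15 [p,q,r,s=0001]: 11001100  (ones: 4)
  rows 16-23 [p,q,r,s=0010]: 11111100  (ones: 6)
  rows 24-31 [p,q,r,s=0011]: 01010110  (ones: 4)
  rows 32-39 [p,q,r,s=0100]: 00000000  (ones: 0)
  rows 40-47 [p,q,r,s=0101]: 00000000  (ones: 0)
  rows 48-55 [p,q,r,s=0110]: 00000000  (ones: 0)
  rows 56-63 [p,q,r,s=0111]: 10101010  (ones: 4)
  rows 64-71 [p,q,r,s=1000]: 11001100  (ones: 4)
  rows 72-79 [p,q,r,s=1001]: 11001100  (ones: 4)
  rows 80-87 [p,q,r,s=1010]: 11111100  (ones: 6)
  rows 88-95 [p,q,r,s=1011]: 01010110  (ones: 4)
  rows 96-103 [p,q,r,s=1100]: 00000000  (ones: 0)
  rows 104-111 [p,q,r,s=1101]: 00000000  (ones: 0)
  rows 112-119 [p,q,r,s=1110]: 00000000  (ones: 0)
  rows 120-127 [p,q,r,s=1111]: 10101010  (ones: 4)
Disagreements = 4+4+6+4+0+0+0+4+4+4+6+4+0+0+0+4 = 44

44


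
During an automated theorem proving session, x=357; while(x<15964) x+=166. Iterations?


Step 1: x goes from 357 toward 15964 by 166; the body runs while x<15964, so iterations = ceil((bound-start)/step)
Step 2: Distance=15607
Step 3: ceil(15607/166)=95

95


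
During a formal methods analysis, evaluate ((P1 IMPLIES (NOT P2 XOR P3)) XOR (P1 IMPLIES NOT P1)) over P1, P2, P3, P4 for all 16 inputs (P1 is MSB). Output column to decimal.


Formula: ((P1 IMPLIES (NOT P2 XOR P3)) XOR (P1 IMPLIES NOT P1)) over P1, P2, P3, P4 (16 rows)
Evaluate each row (bits = P1,P2,P3,P4, MSB first):
  row 0 [0000]: ((0 IMPLIES (NOT 0 XOR 0)) XOR (0 IMPLIES NOT 0)) -> 0
  row 1 [0001]: ((0 IMPLIES (NOT 0 XOR 0)) XOR (0 IMPLIES NOT 0)) -> 0
  row 2 [0010]: ((0 IMPLIES (NOT 0 XOR 1)) XOR (0 IMPLIES NOT 0)) -> 0
  row 3 [0011]: ((0 IMPLIES (NOT 0 XOR 1)) XOR (0 IMPLIES NOT 0)) -> 0
  row 4 [0100]: ((0 IMPLIES (NOT 1 XOR 0)) XOR (0 IMPLIES NOT 0)) -> 0
  row 5 [0101]: ((0 IMPLIES (NOT 1 XOR 0)) XOR (0 IMPLIES NOT 0)) -> 0
  row 6 [0110]: ((0 IMPLIES (NOT 1 XOR 1)) XOR (0 IMPLIES NOT 0)) -> 0
  row 7 [0111]: ((0 IMPLIES (NOT 1 XOR 1)) XOR (0 IMPLIES NOT 0)) -> 0
  row 8 [1000]: ((1 IMPLIES (NOT 0 XOR 0)) XOR (1 IMPLIES NOT 1)) -> 1
  row 9 [1001]: ((1 IMPLIES (NOT 0 XOR 0)) XOR (1 IMPLIES NOT 1)) -> 1
  row 10 [1010]: ((1 IMPLIES (NOT 0 XOR 1)) XOR (1 IMPLIES NOT 1)) -> 0
  row 11 [1011]: ((1 IMPLIES (NOT 0 XOR 1)) XOR (1 IMPLIES NOT 1)) -> 0
  row 12 [1100]: ((1 IMPLIES (NOT 1 XOR 0)) XOR (1 IMPLIES NOT 1)) -> 0
  row 13 [1101]: ((1 IMPLIES (NOT 1 XOR 0)) XOR (1 IMPLIES NOT 1)) -> 0
  row 14 [1110]: ((1 IMPLIES (NOT 1 XOR 1)) XOR (1 IMPLIES NOT 1)) -> 1
  row 15 [1111]: ((1 IMPLIES (NOT 1 XOR 1)) XOR (1 IMPLIES NOT 1)) -> 1
Full result column, 4 rows per line (P1,P2 fixed per line; P3,P4 runs 00..11 left to right):
  rows 0-3 [P1,P2=00]: 0000  = hex 0
  rows 4-7 [P1,P2=01]: 0000  = hex 0
  rows 8-11 [P1,P2=10]: 1100  = hex C
  rows 12-15 [P1,P2=11]: 0011  = hex 3
Output column (row 0 .. row 15) = 0000000011000011
Output column grouped in 4s = 0000 0000 1100 0011 = 0x00C3
Convert to decimal digit by digit (value = value*16 + digit):
  0 -> 0
  0*16 + 0 = 0
  0*16 + 12 (C) = 12
  12*16 + 3 = 195
Decimal = 195

195


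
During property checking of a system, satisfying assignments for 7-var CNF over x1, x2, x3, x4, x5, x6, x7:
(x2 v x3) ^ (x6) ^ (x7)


CNF with 3 clauses over 7 vars (128 assignments).
An assignment satisfies CNF iff every clause has >=1 true literal.
Check each row (bits = x1,x2,x3,x4,x5,x6,x7; clause T/F shown):
  row 0 [0000000]: clauses=FFF -> 0
  row 1 [0000001]: clauses=FFT -> 0
  row 2 [0000010]: clauses=FTF -> 0
  row 3 [0000011]: clauses=FTT -> 0
  row 4 [0000100]: clauses=FFF -> 0
  (every remaining row is evaluated the same way; all 128 results are listed next)
Full result column, 8 rows per line (x1,x2,x3,x4 fixed per line; x5,x6,x7 runs 000..111 left to right):
  rows 0-7 [x1,x2,x3,x4=0000]: 00000000  (ones: 0)
  rows 8-15 [x1,x2,x3,x4=0001]: 00000000  (ones: 0)
  rows 16-23 [x1,x2,x3,x4=0010]: 00010001  (ones: 2)
  rows 24-31 [x1,x2,x3,x4=0011]: 00010001  (ones: 2)
  rows 32-39 [x1,x2,x3,x4=0100]: 00010001  (ones: 2)
  rows 40-47 [x1,x2,x3,x4=0101]: 00010001  (ones: 2)
  rows 48-55 [x1,x2,x3,x4=0110]: 00010001  (ones: 2)
  rows 56-63 [x1,x2,x3,x4=0111]: 00010001  (ones: 2)
  rows 64-71 [x1,x2,x3,x4=1000]: 00000000  (ones: 0)
  rows 72-79 [x1,x2,x3,x4=1001]: 00000000  (ones: 0)
  rows 80-87 [x1,x2,x3,x4=1010]: 00010001  (ones: 2)
  rows 88-95 [x1,x2,x3,x4=1011]: 00010001  (ones: 2)
  rows 96-103 [x1,x2,x3,x4=1100]: 00010001  (ones: 2)
  rows 104-111 [x1,x2,x3,x4=1101]: 00010001  (ones: 2)
  rows 112-119 [x1,x2,x3,x4=1110]: 00010001  (ones: 2)
  rows 120-127 [x1,x2,x3,x4=1111]: 00010001  (ones: 2)
Satisfying assignments = 0+0+2+2+2+2+2+2+0+0+2+2+2+2+2+2 = 24

24


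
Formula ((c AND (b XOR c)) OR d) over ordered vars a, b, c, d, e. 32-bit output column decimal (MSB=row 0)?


Formula: ((c AND (b XOR c)) OR d) over a, b, c, d, e (32 rows)
Evaluate each row (bits = a,b,c,d,e, MSB first):
  row 0 [00000]: ((0 AND (0 XOR 0)) OR 0) -> 0
  row 1 [00001]: ((0 AND (0 XOR 0)) OR 0) -> 0
  row 2 [00010]: ((0 AND (0 XOR 0)) OR 1) -> 1
  row 3 [00011]: ((0 AND (0 XOR 0)) OR 1) -> 1
  row 4 [00100]: ((1 AND (0 XOR 1)) OR 0) -> 1
  row 5 [00101]: ((1 AND (0 XOR 1)) OR 0) -> 1
  row 6 [00110]: ((1 AND (0 XOR 1)) OR 1) -> 1
  row 7 [00111]: ((1 AND (0 XOR 1)) OR 1) -> 1
  row 8 [01000]: ((0 AND (1 XOR 0)) OR 0) -> 0
  row 9 [01001]: ((0 AND (1 XOR 0)) OR 0) -> 0
  row 10 [01010]: ((0 AND (1 XOR 0)) OR 1) -> 1
  row 11 [01011]: ((0 AND (1 XOR 0)) OR 1) -> 1
  row 12 [01100]: ((1 AND (1 XOR 1)) OR 0) -> 0
  row 13 [01101]: ((1 AND (1 XOR 1)) OR 0) -> 0
  row 14 [01110]: ((1 AND (1 XOR 1)) OR 1) -> 1
  row 15 [01111]: ((1 AND (1 XOR 1)) OR 1) -> 1
  row 16 [10000]: ((0 AND (0 XOR 0)) OR 0) -> 0
  row 17 [10001]: ((0 AND (0 XOR 0)) OR 0) -> 0
  row 18 [10010]: ((0 AND (0 XOR 0)) OR 1) -> 1
  row 19 [10011]: ((0 AND (0 XOR 0)) OR 1) -> 1
  row 20 [10100]: ((1 AND (0 XOR 1)) OR 0) -> 1
  row 21 [10101]: ((1 AND (0 XOR 1)) OR 0) -> 1
  row 22 [10110]: ((1 AND (0 XOR 1)) OR 1) -> 1
  row 23 [10111]: ((1 AND (0 XOR 1)) OR 1) -> 1
  row 24 [11000]: ((0 AND (1 XOR 0)) OR 0) -> 0
  row 25 [11001]: ((0 AND (1 XOR 0)) OR 0) -> 0
  row 26 [11010]: ((0 AND (1 XOR 0)) OR 1) -> 1
  row 27 [11011]: ((0 AND (1 XOR 0)) OR 1) -> 1
  row 28 [11100]: ((1 AND (1 XOR 1)) OR 0) -> 0
  row 29 [11101]: ((1 AND (1 XOR 1)) OR 0) -> 0
  row 30 [11110]: ((1 AND (1 XOR 1)) OR 1) -> 1
  row 31 [11111]: ((1 AND (1 XOR 1)) OR 1) -> 1
Full result column, 4 rows per line (a,b,c fixed per line; d,e runs 00..11 left to right):
  rows 0-3 [a,b,c=000]: 0011  = hex 3
  rows 4-7 [a,b,c=001]: 1111  = hex F
  rows 8-11 [a,b,c=010]: 0011  = hex 3
  rows 12-15 [a,b,c=011]: 0011  = hex 3
  rows 16-19 [a,b,c=100]: 0011  = hex 3
  rows 20-23 [a,b,c=101]: 1111  = hex F
  rows 24-27 [a,b,c=110]: 0011  = hex 3
  rows 28-31 [a,b,c=111]: 0011  = hex 3
Output column (row 0 .. row 31) = 00111111001100110011111100110011
Output column grouped in 4s = 0011 1111 0011 0011 0011 1111 0011 0011 = 0x3F333F33
Convert to decimal digit by digit (value = value*16 + digit):
  3 -> 3
  3*16 + 15 (F) = 63
  63*16 + 3 = 1011
  1011*16 + 3 = 16179
  16179*16 + 3 = 258867
  258867*16 + 15 (F) = 4141887
  4141887*16 + 3 = 66270195
  66270195*16 + 3 = 1060323123
Decimal = 1060323123

1060323123


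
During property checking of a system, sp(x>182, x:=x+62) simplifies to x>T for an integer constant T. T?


Formula: sp(P, x:=E) = exists old_x. (x = E[old_x/x]) AND P[old_x/x] (old_x is the value of x before the assignment; eliminate old_x by solving x = E[old_x/x] for old_x)
Step 1: Precondition P: x>182, i.e. old_x > 182
Step 2: Assignment gives x = old_x + 62, so old_x = x - 62
Step 3: Substitute into P: x - 62 > 182
Step 4: Simplify: x > 182+62 = 244

244


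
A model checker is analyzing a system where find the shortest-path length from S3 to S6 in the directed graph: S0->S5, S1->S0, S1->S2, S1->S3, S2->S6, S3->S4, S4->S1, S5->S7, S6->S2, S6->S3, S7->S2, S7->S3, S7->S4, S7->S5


BFS layer-by-layer from S3:
  dist 0: {S3}
  dist 1: {S4}
  dist 2: {S1}
  dist 3: {S0, S2}
  dist 4: {S5, S6}
  -> S6 reached at distance 4
Shortest path length = 4

4


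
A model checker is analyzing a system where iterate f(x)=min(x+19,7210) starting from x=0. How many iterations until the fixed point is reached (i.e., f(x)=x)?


Step 1: x=0, cap=7210, increment=19
Step 2: x grows by 19 each step until capped at 7210; fixed point is x=7210
Step 3: iterations = ceil(7210/19) = 380

380


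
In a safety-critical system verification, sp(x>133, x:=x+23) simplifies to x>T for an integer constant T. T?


Formula: sp(P, x:=E) = exists old_x. (x = E[old_x/x]) AND P[old_x/x] (old_x is the value of x before the assignment; eliminate old_x by solving x = E[old_x/x] for old_x)
Step 1: Precondition P: x>133, i.e. old_x > 133
Step 2: Assignment gives x = old_x + 23, so old_x = x - 23
Step 3: Substitute into P: x - 23 > 133
Step 4: Simplify: x > 133+23 = 156

156


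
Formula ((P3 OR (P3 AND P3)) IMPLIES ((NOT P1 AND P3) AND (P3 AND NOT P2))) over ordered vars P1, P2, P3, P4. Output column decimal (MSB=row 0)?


Formula: ((P3 OR (P3 AND P3)) IMPLIES ((NOT P1 AND P3) AND (P3 AND NOT P2))) over P1, P2, P3, P4 (16 rows)
Evaluate each row (bits = P1,P2,P3,P4, MSB first):
  row 0 [0000]: ((0 OR (0 AND 0)) IMPLIES ((NOT 0 AND 0) AND (0 AND NOT 0))) -> 1
  row 1 [0001]: ((0 OR (0 AND 0)) IMPLIES ((NOT 0 AND 0) AND (0 AND NOT 0))) -> 1
  row 2 [0010]: ((1 OR (1 AND 1)) IMPLIES ((NOT 0 AND 1) AND (1 AND NOT 0))) -> 1
  row 3 [0011]: ((1 OR (1 AND 1)) IMPLIES ((NOT 0 AND 1) AND (1 AND NOT 0))) -> 1
  row 4 [0100]: ((0 OR (0 AND 0)) IMPLIES ((NOT 0 AND 0) AND (0 AND NOT 1))) -> 1
  row 5 [0101]: ((0 OR (0 AND 0)) IMPLIES ((NOT 0 AND 0) AND (0 AND NOT 1))) -> 1
  row 6 [0110]: ((1 OR (1 AND 1)) IMPLIES ((NOT 0 AND 1) AND (1 AND NOT 1))) -> 0
  row 7 [0111]: ((1 OR (1 AND 1)) IMPLIES ((NOT 0 AND 1) AND (1 AND NOT 1))) -> 0
  row 8 [1000]: ((0 OR (0 AND 0)) IMPLIES ((NOT 1 AND 0) AND (0 AND NOT 0))) -> 1
  row 9 [1001]: ((0 OR (0 AND 0)) IMPLIES ((NOT 1 AND 0) AND (0 AND NOT 0))) -> 1
  row 10 [1010]: ((1 OR (1 AND 1)) IMPLIES ((NOT 1 AND 1) AND (1 AND NOT 0))) -> 0
  row 11 [1011]: ((1 OR (1 AND 1)) IMPLIES ((NOT 1 AND 1) AND (1 AND NOT 0))) -> 0
  row 12 [1100]: ((0 OR (0 AND 0)) IMPLIES ((NOT 1 AND 0) AND (0 AND NOT 1))) -> 1
  row 13 [1101]: ((0 OR (0 AND 0)) IMPLIES ((NOT 1 AND 0) AND (0 AND NOT 1))) -> 1
  row 14 [1110]: ((1 OR (1 AND 1)) IMPLIES ((NOT 1 AND 1) AND (1 AND NOT 1))) -> 0
  row 15 [1111]: ((1 OR (1 AND 1)) IMPLIES ((NOT 1 AND 1) AND (1 AND NOT 1))) -> 0
Full result column, 4 rows per line (P1,P2 fixed per line; P3,P4 runs 00..11 left to right):
  rows 0-3 [P1,P2=00]: 1111  = hex F
  rows 4-7 [P1,P2=01]: 1100  = hex C
  rows 8-11 [P1,P2=10]: 1100  = hex C
  rows 12-15 [P1,P2=11]: 1100  = hex C
Output column (row 0 .. row 15) = 1111110011001100
Output column grouped in 4s = 1111 1100 1100 1100 = 0xFCCC
Convert to decimal digit by digit (value = value*16 + digit):
  F -> 15
  15*16 + 12 (C) = 252
  252*16 + 12 (C) = 4044
  4044*16 + 12 (C) = 64716
Decimal = 64716

64716


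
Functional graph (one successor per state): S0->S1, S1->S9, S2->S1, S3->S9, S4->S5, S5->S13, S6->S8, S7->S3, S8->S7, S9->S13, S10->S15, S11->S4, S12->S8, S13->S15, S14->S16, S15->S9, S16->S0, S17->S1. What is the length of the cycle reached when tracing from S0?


Trace from S0 until a state repeats:
  S0 -> S1 -> S9 -> S13 -> S15 -> S9
S9 first seen at step 2, revisited at step 5.
Cycle length = 5 - 2 = 3

3


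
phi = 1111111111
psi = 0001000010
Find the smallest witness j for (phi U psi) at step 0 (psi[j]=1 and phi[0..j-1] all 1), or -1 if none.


(phi U psi) at 0: need smallest j with psi[j]=1 and phi[i]=1 for all i in [0,j).
Scan from step 0:
  step 0: phi=1, psi=0 -> continue
  step 1: phi=1, psi=0 -> continue
  step 2: phi=1, psi=0 -> continue
  step 3: psi=1 and phi held for [0,3) -> witness found
Witness step = 3

3


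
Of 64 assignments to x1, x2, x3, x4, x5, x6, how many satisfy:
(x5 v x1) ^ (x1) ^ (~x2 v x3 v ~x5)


CNF with 3 clauses over 6 vars (64 assignments).
An assignment satisfies CNF iff every clause has >=1 true literal.
Check each row (bits = x1,x2,x3,x4,x5,x6; clause T/F shown):
  row 0 [000000]: clauses=FFT -> 0
  row 1 [000001]: clauses=FFT -> 0
  row 2 [000010]: clauses=TFT -> 0
  row 3 [000011]: clauses=TFT -> 0
  row 4 [000100]: clauses=FFT -> 0
  (every remaining row is evaluated the same way; all 64 results are listed next)
Full result column, 8 rows per line (x1,x2,x3 fixed per line; x4,x5,x6 runs 000..111 left to right):
  rows 0-7 [x1,x2,x3=000]: 00000000  (ones: 0)
  rows 8-15 [x1,x2,x3=001]: 00000000  (ones: 0)
  rows 16-23 [x1,x2,x3=010]: 00000000  (ones: 0)
  rows 24-31 [x1,x2,x3=011]: 00000000  (ones: 0)
  rows 32-39 [x1,x2,x3=100]: 11111111  (ones: 8)
  rows 40-47 [x1,x2,x3=101]: 11111111  (ones: 8)
  rows 48-55 [x1,x2,x3=110]: 11001100  (ones: 4)
  rows 56-63 [x1,x2,x3=111]: 11111111  (ones: 8)
Satisfying assignments = 0+0+0+0+8+8+4+8 = 28

28


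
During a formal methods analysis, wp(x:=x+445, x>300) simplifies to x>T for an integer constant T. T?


Formula: wp(x:=E, P) = P[E/x] (substitute E for x in postcondition)
Step 1: Postcondition: x>300
Step 2: Substitute x+445 for x: x+445>300
Step 3: Solve for x: x > 300-445 = -145

-145


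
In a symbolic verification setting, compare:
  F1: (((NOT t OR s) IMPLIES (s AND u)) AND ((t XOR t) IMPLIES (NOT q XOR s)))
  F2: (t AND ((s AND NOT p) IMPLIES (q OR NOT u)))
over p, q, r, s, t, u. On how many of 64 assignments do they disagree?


F1 = (((NOT t OR s) IMPLIES (s AND u)) AND ((t XOR t) IMPLIES (NOT q XOR s)))
F2 = (t AND ((s AND NOT p) IMPLIES (q OR NOT u)))
Evaluate both on each of 64 rows (bits = p,q,r,s,t,u):
  row 0 [000000]: F1=0 F2=0 -> 0
  row 1 [000001]: F1=0 F2=0 -> 0
  row 2 [000010]: F1=1 F2=1 -> 0
  row 3 [000011]: F1=1 F2=1 -> 0
  row 4 [000100]: F1=0 F2=0 -> 0
  (every remaining row is evaluated the same way; all 64 results are listed next)
Full result column, 8 rows per line (p,q,r fixed per line; s,t,u runs 000..111 left to right):
  rows 0-7 [p,q,r=000]: 00000111  (ones: 3)
  rows 8-15 [p,q,r=001]: 00000111  (ones: 3)
  rows 16-23 [p,q,r=010]: 00000110  (ones: 2)
  rows 24-31 [p,q,r=011]: 00000110  (ones: 2)
  rows 32-39 [p,q,r=100]: 00000110  (ones: 2)
  rows 40-47 [p,q,r=101]: 00000110  (ones: 2)
  rows 48-55 [p,q,r=110]: 00000110  (ones: 2)
  rows 56-63 [p,q,r=111]: 00000110  (ones: 2)
Disagreements = 3+3+2+2+2+2+2+2 = 18

18


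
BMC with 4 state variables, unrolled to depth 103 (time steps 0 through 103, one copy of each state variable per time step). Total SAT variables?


BMC unrolls to depth k, creating one copy of each state var for steps 0..k.
Step count = 103 + 1 = 104 (steps 0 through 103)
Vars per step = 4
Total = 4 * 104 = 416

416


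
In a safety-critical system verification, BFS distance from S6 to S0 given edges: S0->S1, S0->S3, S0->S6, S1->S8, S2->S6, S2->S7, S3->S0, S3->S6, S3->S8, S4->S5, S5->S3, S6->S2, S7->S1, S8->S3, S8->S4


BFS layer-by-layer from S6:
  dist 0: {S6}
  dist 1: {S2}
  dist 2: {S7}
  dist 3: {S1}
  dist 4: {S8}
  dist 5: {S3, S4}
  dist 6: {S0, S5}
  -> S0 reached at distance 6
Shortest path length = 6

6


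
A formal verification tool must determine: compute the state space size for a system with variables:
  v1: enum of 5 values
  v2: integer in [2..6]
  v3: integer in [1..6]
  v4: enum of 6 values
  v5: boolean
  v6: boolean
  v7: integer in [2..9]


State space = product of domain sizes of all variables.
Domain sizes:
  v1 (enum of 5 values): 5
  v2 (integer in [2..6]): 5
  v3 (integer in [1..6]): 6
  v4 (enum of 6 values): 6
  v5 (boolean): 2
  v6 (boolean): 2
  v7 (integer in [2..9]): 8
Product = 5 * 5 * 6 * 6 * 2 * 2 * 8 = 28800

28800


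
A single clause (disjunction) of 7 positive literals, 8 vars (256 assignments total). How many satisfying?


Step 1: Total=2^8=256
Step 2: Unsat when all 7 false: 2^1=2
Step 3: Sat=256-2=254

254


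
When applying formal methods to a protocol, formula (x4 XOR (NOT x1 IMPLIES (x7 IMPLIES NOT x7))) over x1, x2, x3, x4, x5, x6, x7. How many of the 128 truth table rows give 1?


Formula: (x4 XOR (NOT x1 IMPLIES (x7 IMPLIES NOT x7))) over 7 vars (128 rows)
Evaluate each row (x1, x2, x3, x4, x5, x6, x7 as bits, MSB first):
  row 0 [0000000]: (0 XOR (NOT 0 IMPLIES (0 IMPLIES NOT 0))) -> 1
  row 1 [0000001]: (0 XOR (NOT 0 IMPLIES (1 IMPLIES NOT 1))) -> 0
  row 2 [0000010]: (0 XOR (NOT 0 IMPLIES (0 IMPLIES NOT 0))) -> 1
  row 3 [0000011]: (0 XOR (NOT 0 IMPLIES (1 IMPLIES NOT 1))) -> 0
  row 4 [0000100]: (0 XOR (NOT 0 IMPLIES (0 IMPLIES NOT 0))) -> 1
  (every remaining row is evaluated the same way; all 128 results are listed next)
Full result column, 8 rows per line (x1,x2,x3,x4 fixed per line; x5,x6,x7 runs 000..111 left to right):
  rows 0-7 [x1,x2,x3,x4=0000]: 10101010  (ones: 4)
  rows 8-15 [x1,x2,x3,x4=0001]: 01010101  (ones: 4)
  rows 16-23 [x1,x2,x3,x4=0010]: 10101010  (ones: 4)
  rows 24-31 [x1,x2,x3,x4=0011]: 01010101  (ones: 4)
  rows 32-39 [x1,x2,x3,x4=0100]: 10101010  (ones: 4)
  rows 40-47 [x1,x2,x3,x4=0101]: 01010101  (ones: 4)
  rows 48-55 [x1,x2,x3,x4=0110]: 10101010  (ones: 4)
  rows 56-63 [x1,x2,x3,x4=0111]: 01010101  (ones: 4)
  rows 64-71 [x1,x2,x3,x4=1000]: 11111111  (ones: 8)
  rows 72-79 [x1,x2,x3,x4=1001]: 00000000  (ones: 0)
  rows 80-87 [x1,x2,x3,x4=1010]: 11111111  (ones: 8)
  rows 88-95 [x1,x2,x3,x4=1011]: 00000000  (ones: 0)
  rows 96-103 [x1,x2,x3,x4=1100]: 11111111  (ones: 8)
  rows 104-111 [x1,x2,x3,x4=1101]: 00000000  (ones: 0)
  rows 112-119 [x1,x2,x3,x4=1110]: 11111111  (ones: 8)
  rows 120-127 [x1,x2,x3,x4=1111]: 00000000  (ones: 0)
Count of 1-rows = 4+4+4+4+4+4+4+4+8+0+8+0+8+0+8+0 = 64

64


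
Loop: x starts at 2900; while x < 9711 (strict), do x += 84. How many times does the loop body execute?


Step 1: x goes from 2900 toward 9711 by 84; the body runs while x<9711, so iterations = ceil((bound-start)/step)
Step 2: Distance=6811
Step 3: ceil(6811/84)=82

82


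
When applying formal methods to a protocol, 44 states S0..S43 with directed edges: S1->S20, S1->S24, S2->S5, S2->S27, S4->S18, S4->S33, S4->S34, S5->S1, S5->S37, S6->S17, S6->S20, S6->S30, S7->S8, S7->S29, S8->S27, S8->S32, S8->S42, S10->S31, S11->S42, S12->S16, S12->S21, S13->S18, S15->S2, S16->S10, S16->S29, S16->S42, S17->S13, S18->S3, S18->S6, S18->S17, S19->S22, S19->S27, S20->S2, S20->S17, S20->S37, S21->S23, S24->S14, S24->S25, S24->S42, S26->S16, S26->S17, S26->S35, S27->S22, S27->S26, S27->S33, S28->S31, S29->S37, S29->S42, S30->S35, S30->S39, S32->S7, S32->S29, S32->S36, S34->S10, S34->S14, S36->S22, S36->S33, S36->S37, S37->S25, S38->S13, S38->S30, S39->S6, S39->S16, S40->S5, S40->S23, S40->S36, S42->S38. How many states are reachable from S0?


BFS from S0:
  layer 0: {S0}
Reachable set: {S0}
Count = 1

1


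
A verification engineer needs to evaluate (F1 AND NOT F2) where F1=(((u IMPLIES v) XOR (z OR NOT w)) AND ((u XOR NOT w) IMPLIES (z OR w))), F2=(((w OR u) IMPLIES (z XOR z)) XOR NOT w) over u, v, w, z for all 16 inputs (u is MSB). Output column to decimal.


F1 = (((u IMPLIES v) XOR (z OR NOT w)) AND ((u XOR NOT w) IMPLIES (z OR w)))
F2 = (((w OR u) IMPLIES (z XOR z)) XOR NOT w)
Counterexample to F1=>F2 is where F1=1 and F2=0.
Evaluate each row (bits = u,v,w,z, MSB first):
  row 0 [0000]: F1=0 F2=0 -> F1&~F2 -> 0
  row 1 [0001]: F1=0 F2=0 -> F1&~F2 -> 0
  row 2 [0010]: F1=1 F2=0 -> F1&~F2 -> 1
  row 3 [0011]: F1=0 F2=0 -> F1&~F2 -> 0
  row 4 [0100]: F1=0 F2=0 -> F1&~F2 -> 0
  row 5 [0101]: F1=0 F2=0 -> F1&~F2 -> 0
  row 6 [0110]: F1=1 F2=0 -> F1&~F2 -> 1
  row 7 [0111]: F1=0 F2=0 -> F1&~F2 -> 0
  row 8 [1000]: F1=1 F2=1 -> F1&~F2 -> 0
  row 9 [1001]: F1=1 F2=1 -> F1&~F2 -> 0
  row 10 [1010]: F1=0 F2=0 -> F1&~F2 -> 0
  row 11 [1011]: F1=1 F2=0 -> F1&~F2 -> 1
  row 12 [1100]: F1=0 F2=1 -> F1&~F2 -> 0
  row 13 [1101]: F1=0 F2=1 -> F1&~F2 -> 0
  row 14 [1110]: F1=1 F2=0 -> F1&~F2 -> 1
  row 15 [1111]: F1=0 F2=0 -> F1&~F2 -> 0
Full result column, 4 rows per line (u,v fixed per line; w,z runs 00..11 left to right):
  rows 0-3 [u,v=00]: 0010  = hex 2
  rows 4-7 [u,v=01]: 0010  = hex 2
  rows 8-11 [u,v=10]: 0001  = hex 1
  rows 12-15 [u,v=11]: 0010  = hex 2
Counterexample vector (row 0 .. row 15) = 0010001000010010
Output column grouped in 4s = 0010 0010 0001 0010 = 0x2212
Convert to decimal digit by digit (value = value*16 + digit):
  2 -> 2
  2*16 + 2 = 34
  34*16 + 1 = 545
  545*16 + 2 = 8722
Decimal = 8722

8722


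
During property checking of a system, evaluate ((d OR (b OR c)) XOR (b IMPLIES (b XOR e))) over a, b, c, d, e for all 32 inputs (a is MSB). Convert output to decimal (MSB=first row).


Formula: ((d OR (b OR c)) XOR (b IMPLIES (b XOR e))) over a, b, c, d, e (32 rows)
Evaluate each row (bits = a,b,c,d,e, MSB first):
  row 0 [00000]: ((0 OR (0 OR 0)) XOR (0 IMPLIES (0 XOR 0))) -> 1
  row 1 [00001]: ((0 OR (0 OR 0)) XOR (0 IMPLIES (0 XOR 1))) -> 1
  row 2 [00010]: ((1 OR (0 OR 0)) XOR (0 IMPLIES (0 XOR 0))) -> 0
  row 3 [00011]: ((1 OR (0 OR 0)) XOR (0 IMPLIES (0 XOR 1))) -> 0
  row 4 [00100]: ((0 OR (0 OR 1)) XOR (0 IMPLIES (0 XOR 0))) -> 0
  row 5 [00101]: ((0 OR (0 OR 1)) XOR (0 IMPLIES (0 XOR 1))) -> 0
  row 6 [00110]: ((1 OR (0 OR 1)) XOR (0 IMPLIES (0 XOR 0))) -> 0
  row 7 [00111]: ((1 OR (0 OR 1)) XOR (0 IMPLIES (0 XOR 1))) -> 0
  row 8 [01000]: ((0 OR (1 OR 0)) XOR (1 IMPLIES (1 XOR 0))) -> 0
  row 9 [01001]: ((0 OR (1 OR 0)) XOR (1 IMPLIES (1 XOR 1))) -> 1
  row 10 [01010]: ((1 OR (1 OR 0)) XOR (1 IMPLIES (1 XOR 0))) -> 0
  row 11 [01011]: ((1 OR (1 OR 0)) XOR (1 IMPLIES (1 XOR 1))) -> 1
  row 12 [01100]: ((0 OR (1 OR 1)) XOR (1 IMPLIES (1 XOR 0))) -> 0
  row 13 [01101]: ((0 OR (1 OR 1)) XOR (1 IMPLIES (1 XOR 1))) -> 1
  row 14 [01110]: ((1 OR (1 OR 1)) XOR (1 IMPLIES (1 XOR 0))) -> 0
  row 15 [01111]: ((1 OR (1 OR 1)) XOR (1 IMPLIES (1 XOR 1))) -> 1
  row 16 [10000]: ((0 OR (0 OR 0)) XOR (0 IMPLIES (0 XOR 0))) -> 1
  row 17 [10001]: ((0 OR (0 OR 0)) XOR (0 IMPLIES (0 XOR 1))) -> 1
  row 18 [10010]: ((1 OR (0 OR 0)) XOR (0 IMPLIES (0 XOR 0))) -> 0
  row 19 [10011]: ((1 OR (0 OR 0)) XOR (0 IMPLIES (0 XOR 1))) -> 0
  row 20 [10100]: ((0 OR (0 OR 1)) XOR (0 IMPLIES (0 XOR 0))) -> 0
  row 21 [10101]: ((0 OR (0 OR 1)) XOR (0 IMPLIES (0 XOR 1))) -> 0
  row 22 [10110]: ((1 OR (0 OR 1)) XOR (0 IMPLIES (0 XOR 0))) -> 0
  row 23 [10111]: ((1 OR (0 OR 1)) XOR (0 IMPLIES (0 XOR 1))) -> 0
  row 24 [11000]: ((0 OR (1 OR 0)) XOR (1 IMPLIES (1 XOR 0))) -> 0
  row 25 [11001]: ((0 OR (1 OR 0)) XOR (1 IMPLIES (1 XOR 1))) -> 1
  row 26 [11010]: ((1 OR (1 OR 0)) XOR (1 IMPLIES (1 XOR 0))) -> 0
  row 27 [11011]: ((1 OR (1 OR 0)) XOR (1 IMPLIES (1 XOR 1))) -> 1
  row 28 [11100]: ((0 OR (1 OR 1)) XOR (1 IMPLIES (1 XOR 0))) -> 0
  row 29 [11101]: ((0 OR (1 OR 1)) XOR (1 IMPLIES (1 XOR 1))) -> 1
  row 30 [11110]: ((1 OR (1 OR 1)) XOR (1 IMPLIES (1 XOR 0))) -> 0
  row 31 [11111]: ((1 OR (1 OR 1)) XOR (1 IMPLIES (1 XOR 1))) -> 1
Full result column, 4 rows per line (a,b,c fixed per line; d,e runs 00..11 left to right):
  rows 0-3 [a,b,c=000]: 1100  = hex C
  rows 4-7 [a,b,c=001]: 0000  = hex 0
  rows 8-11 [a,b,c=010]: 0101  = hex 5
  rows 12-15 [a,b,c=011]: 0101  = hex 5
  rows 16-19 [a,b,c=100]: 1100  = hex C
  rows 20-23 [a,b,c=101]: 0000  = hex 0
  rows 24-27 [a,b,c=110]: 0101  = hex 5
  rows 28-31 [a,b,c=111]: 0101  = hex 5
Output column (row 0 .. row 31) = 11000000010101011100000001010101
Output column grouped in 4s = 1100 0000 0101 0101 1100 0000 0101 0101 = 0xC055C055
Convert to decimal digit by digit (value = value*16 + digit):
  C -> 12
  12*16 + 0 = 192
  192*16 + 5 = 3077
  3077*16 + 5 = 49237
  49237*16 + 12 (C) = 787804
  787804*16 + 0 = 12604864
  12604864*16 + 5 = 201677829
  201677829*16 + 5 = 3226845269
Decimal = 3226845269

3226845269


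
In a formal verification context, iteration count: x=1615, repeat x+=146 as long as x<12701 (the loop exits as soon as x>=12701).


Step 1: x goes from 1615 toward 12701 by 146; the body runs while x<12701, so iterations = ceil((bound-start)/step)
Step 2: Distance=11086
Step 3: ceil(11086/146)=76

76


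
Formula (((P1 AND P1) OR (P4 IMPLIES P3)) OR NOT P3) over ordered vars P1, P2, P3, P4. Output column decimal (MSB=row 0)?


Formula: (((P1 AND P1) OR (P4 IMPLIES P3)) OR NOT P3) over P1, P2, P3, P4 (16 rows)
Evaluate each row (bits = P1,P2,P3,P4, MSB first):
  row 0 [0000]: (((0 AND 0) OR (0 IMPLIES 0)) OR NOT 0) -> 1
  row 1 [0001]: (((0 AND 0) OR (1 IMPLIES 0)) OR NOT 0) -> 1
  row 2 [0010]: (((0 AND 0) OR (0 IMPLIES 1)) OR NOT 1) -> 1
  row 3 [0011]: (((0 AND 0) OR (1 IMPLIES 1)) OR NOT 1) -> 1
  row 4 [0100]: (((0 AND 0) OR (0 IMPLIES 0)) OR NOT 0) -> 1
  row 5 [0101]: (((0 AND 0) OR (1 IMPLIES 0)) OR NOT 0) -> 1
  row 6 [0110]: (((0 AND 0) OR (0 IMPLIES 1)) OR NOT 1) -> 1
  row 7 [0111]: (((0 AND 0) OR (1 IMPLIES 1)) OR NOT 1) -> 1
  row 8 [1000]: (((1 AND 1) OR (0 IMPLIES 0)) OR NOT 0) -> 1
  row 9 [1001]: (((1 AND 1) OR (1 IMPLIES 0)) OR NOT 0) -> 1
  row 10 [1010]: (((1 AND 1) OR (0 IMPLIES 1)) OR NOT 1) -> 1
  row 11 [1011]: (((1 AND 1) OR (1 IMPLIES 1)) OR NOT 1) -> 1
  row 12 [1100]: (((1 AND 1) OR (0 IMPLIES 0)) OR NOT 0) -> 1
  row 13 [1101]: (((1 AND 1) OR (1 IMPLIES 0)) OR NOT 0) -> 1
  row 14 [1110]: (((1 AND 1) OR (0 IMPLIES 1)) OR NOT 1) -> 1
  row 15 [1111]: (((1 AND 1) OR (1 IMPLIES 1)) OR NOT 1) -> 1
Full result column, 4 rows per line (P1,P2 fixed per line; P3,P4 runs 00..11 left to right):
  rows 0-3 [P1,P2=00]: 1111  = hex F
  rows 4-7 [P1,P2=01]: 1111  = hex F
  rows 8-11 [P1,P2=10]: 1111  = hex F
  rows 12-15 [P1,P2=11]: 1111  = hex F
Output column (row 0 .. row 15) = 1111111111111111
Output column grouped in 4s = 1111 1111 1111 1111 = 0xFFFF
Convert to decimal digit by digit (value = value*16 + digit):
  F -> 15
  15*16 + 15 (F) = 255
  255*16 + 15 (F) = 4095
  4095*16 + 15 (F) = 65535
Decimal = 65535

65535


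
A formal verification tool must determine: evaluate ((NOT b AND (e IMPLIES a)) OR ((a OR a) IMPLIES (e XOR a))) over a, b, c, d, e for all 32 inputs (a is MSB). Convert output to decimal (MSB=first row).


Formula: ((NOT b AND (e IMPLIES a)) OR ((a OR a) IMPLIES (e XOR a))) over a, b, c, d, e (32 rows)
Evaluate each row (bits = a,b,c,d,e, MSB first):
  row 0 [00000]: ((NOT 0 AND (0 IMPLIES 0)) OR ((0 OR 0) IMPLIES (0 XOR 0))) -> 1
  row 1 [00001]: ((NOT 0 AND (1 IMPLIES 0)) OR ((0 OR 0) IMPLIES (1 XOR 0))) -> 1
  row 2 [00010]: ((NOT 0 AND (0 IMPLIES 0)) OR ((0 OR 0) IMPLIES (0 XOR 0))) -> 1
  row 3 [00011]: ((NOT 0 AND (1 IMPLIES 0)) OR ((0 OR 0) IMPLIES (1 XOR 0))) -> 1
  row 4 [00100]: ((NOT 0 AND (0 IMPLIES 0)) OR ((0 OR 0) IMPLIES (0 XOR 0))) -> 1
  row 5 [00101]: ((NOT 0 AND (1 IMPLIES 0)) OR ((0 OR 0) IMPLIES (1 XOR 0))) -> 1
  row 6 [00110]: ((NOT 0 AND (0 IMPLIES 0)) OR ((0 OR 0) IMPLIES (0 XOR 0))) -> 1
  row 7 [00111]: ((NOT 0 AND (1 IMPLIES 0)) OR ((0 OR 0) IMPLIES (1 XOR 0))) -> 1
  row 8 [01000]: ((NOT 1 AND (0 IMPLIES 0)) OR ((0 OR 0) IMPLIES (0 XOR 0))) -> 1
  row 9 [01001]: ((NOT 1 AND (1 IMPLIES 0)) OR ((0 OR 0) IMPLIES (1 XOR 0))) -> 1
  row 10 [01010]: ((NOT 1 AND (0 IMPLIES 0)) OR ((0 OR 0) IMPLIES (0 XOR 0))) -> 1
  row 11 [01011]: ((NOT 1 AND (1 IMPLIES 0)) OR ((0 OR 0) IMPLIES (1 XOR 0))) -> 1
  row 12 [01100]: ((NOT 1 AND (0 IMPLIES 0)) OR ((0 OR 0) IMPLIES (0 XOR 0))) -> 1
  row 13 [01101]: ((NOT 1 AND (1 IMPLIES 0)) OR ((0 OR 0) IMPLIES (1 XOR 0))) -> 1
  row 14 [01110]: ((NOT 1 AND (0 IMPLIES 0)) OR ((0 OR 0) IMPLIES (0 XOR 0))) -> 1
  row 15 [01111]: ((NOT 1 AND (1 IMPLIES 0)) OR ((0 OR 0) IMPLIES (1 XOR 0))) -> 1
  row 16 [10000]: ((NOT 0 AND (0 IMPLIES 1)) OR ((1 OR 1) IMPLIES (0 XOR 1))) -> 1
  row 17 [10001]: ((NOT 0 AND (1 IMPLIES 1)) OR ((1 OR 1) IMPLIES (1 XOR 1))) -> 1
  row 18 [10010]: ((NOT 0 AND (0 IMPLIES 1)) OR ((1 OR 1) IMPLIES (0 XOR 1))) -> 1
  row 19 [10011]: ((NOT 0 AND (1 IMPLIES 1)) OR ((1 OR 1) IMPLIES (1 XOR 1))) -> 1
  row 20 [10100]: ((NOT 0 AND (0 IMPLIES 1)) OR ((1 OR 1) IMPLIES (0 XOR 1))) -> 1
  row 21 [10101]: ((NOT 0 AND (1 IMPLIES 1)) OR ((1 OR 1) IMPLIES (1 XOR 1))) -> 1
  row 22 [10110]: ((NOT 0 AND (0 IMPLIES 1)) OR ((1 OR 1) IMPLIES (0 XOR 1))) -> 1
  row 23 [10111]: ((NOT 0 AND (1 IMPLIES 1)) OR ((1 OR 1) IMPLIES (1 XOR 1))) -> 1
  row 24 [11000]: ((NOT 1 AND (0 IMPLIES 1)) OR ((1 OR 1) IMPLIES (0 XOR 1))) -> 1
  row 25 [11001]: ((NOT 1 AND (1 IMPLIES 1)) OR ((1 OR 1) IMPLIES (1 XOR 1))) -> 0
  row 26 [11010]: ((NOT 1 AND (0 IMPLIES 1)) OR ((1 OR 1) IMPLIES (0 XOR 1))) -> 1
  row 27 [11011]: ((NOT 1 AND (1 IMPLIES 1)) OR ((1 OR 1) IMPLIES (1 XOR 1))) -> 0
  row 28 [11100]: ((NOT 1 AND (0 IMPLIES 1)) OR ((1 OR 1) IMPLIES (0 XOR 1))) -> 1
  row 29 [11101]: ((NOT 1 AND (1 IMPLIES 1)) OR ((1 OR 1) IMPLIES (1 XOR 1))) -> 0
  row 30 [11110]: ((NOT 1 AND (0 IMPLIES 1)) OR ((1 OR 1) IMPLIES (0 XOR 1))) -> 1
  row 31 [11111]: ((NOT 1 AND (1 IMPLIES 1)) OR ((1 OR 1) IMPLIES (1 XOR 1))) -> 0
Full result column, 4 rows per line (a,b,c fixed per line; d,e runs 00..11 left to right):
  rows 0-3 [a,b,c=000]: 1111  = hex F
  rows 4-7 [a,b,c=001]: 1111  = hex F
  rows 8-11 [a,b,c=010]: 1111  = hex F
  rows 12-15 [a,b,c=011]: 1111  = hex F
  rows 16-19 [a,b,c=100]: 1111  = hex F
  rows 20-23 [a,b,c=101]: 1111  = hex F
  rows 24-27 [a,b,c=110]: 1010  = hex A
  rows 28-31 [a,b,c=111]: 1010  = hex A
Output column (row 0 .. row 31) = 11111111111111111111111110101010
Output column grouped in 4s = 1111 1111 1111 1111 1111 1111 1010 1010 = 0xFFFFFFAA
Convert to decimal digit by digit (value = value*16 + digit):
  F -> 15
  15*16 + 15 (F) = 255
  255*16 + 15 (F) = 4095
  4095*16 + 15 (F) = 65535
  65535*16 + 15 (F) = 1048575
  1048575*16 + 15 (F) = 16777215
  16777215*16 + 10 (A) = 268435450
  268435450*16 + 10 (A) = 4294967210
Decimal = 4294967210

4294967210
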